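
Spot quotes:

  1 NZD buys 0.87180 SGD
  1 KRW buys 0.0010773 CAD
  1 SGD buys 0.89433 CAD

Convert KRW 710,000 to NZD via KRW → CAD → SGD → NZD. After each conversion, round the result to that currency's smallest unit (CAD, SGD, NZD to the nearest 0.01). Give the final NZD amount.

NZD 981.02

KRW 710,000 × 0.0010773 = CAD 764.88
CAD 764.88 ÷ 0.89433 = SGD 855.25
SGD 855.25 ÷ 0.87180 = NZD 981.02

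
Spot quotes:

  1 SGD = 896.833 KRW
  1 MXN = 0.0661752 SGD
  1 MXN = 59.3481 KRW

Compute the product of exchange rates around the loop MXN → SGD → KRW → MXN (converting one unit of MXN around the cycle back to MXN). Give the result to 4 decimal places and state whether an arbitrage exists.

Around MXN → SGD → KRW → MXN: 1 × 0.0661752 × 896.833 ÷ 59.3481 = 1.000000
Product ≈ 1 (deviation 0.000%, within rounding noise).

1.0000 (no arbitrage)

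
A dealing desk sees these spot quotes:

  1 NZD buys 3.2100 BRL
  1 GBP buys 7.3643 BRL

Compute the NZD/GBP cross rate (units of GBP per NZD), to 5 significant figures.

NZD/GBP = 0.43589

1 NZD × 3.2100 = 3.21 BRL
3.21 BRL ÷ 7.3643 = 0.435887 GBP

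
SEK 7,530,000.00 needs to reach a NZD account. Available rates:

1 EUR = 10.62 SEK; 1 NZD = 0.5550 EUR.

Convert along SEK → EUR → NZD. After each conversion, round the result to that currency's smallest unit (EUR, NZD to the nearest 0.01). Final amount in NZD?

NZD 1,277,548.74

SEK 7,530,000.00 ÷ 10.62 = EUR 709,039.55
EUR 709,039.55 ÷ 0.5550 = NZD 1,277,548.74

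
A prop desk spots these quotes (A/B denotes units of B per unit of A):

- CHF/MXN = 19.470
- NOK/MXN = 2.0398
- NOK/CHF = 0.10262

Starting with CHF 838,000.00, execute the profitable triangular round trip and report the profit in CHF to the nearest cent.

Profitable loop is CHF → NOK → MXN → CHF:
CHF 838,000.00 ÷ 0.10262 = NOK 8,166,049.50
NOK 8,166,049.50 × 2.0398 = MXN 16,657,107.78
MXN 16,657,107.78 ÷ 19.470 = CHF 855,526.85
Profit = CHF 855,526.85 − CHF 838,000.00

Profit: CHF 17,526.85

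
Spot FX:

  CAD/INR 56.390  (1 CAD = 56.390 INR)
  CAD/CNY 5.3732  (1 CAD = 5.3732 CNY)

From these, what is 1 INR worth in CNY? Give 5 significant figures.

INR/CNY = 0.095286

1 INR ÷ 56.390 = 0.0177336 CAD
0.0177336 CAD × 5.3732 = 0.0952864 CNY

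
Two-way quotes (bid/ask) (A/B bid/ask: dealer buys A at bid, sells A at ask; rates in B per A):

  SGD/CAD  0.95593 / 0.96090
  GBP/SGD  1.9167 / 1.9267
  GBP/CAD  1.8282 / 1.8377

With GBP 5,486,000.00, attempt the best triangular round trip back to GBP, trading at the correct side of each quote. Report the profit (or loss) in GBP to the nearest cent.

Net result: GBP -16,326.26 (no profitable arbitrage after spreads)

Best loop GBP → SGD → CAD → GBP:
GBP 5,486,000.00 × 1.9167 (sell GBP at bid) = SGD 10,515,016.20
SGD 10,515,016.20 × 0.95593 (sell SGD at bid) = CAD 10,051,619.44
CAD 10,051,619.44 ÷ 1.8377 (buy GBP at ask) = GBP 5,469,673.74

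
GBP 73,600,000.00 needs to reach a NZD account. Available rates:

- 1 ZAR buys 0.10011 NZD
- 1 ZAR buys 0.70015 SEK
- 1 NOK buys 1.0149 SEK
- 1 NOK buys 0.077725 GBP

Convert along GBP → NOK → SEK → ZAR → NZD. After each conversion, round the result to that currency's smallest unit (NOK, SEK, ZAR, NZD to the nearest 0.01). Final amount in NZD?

GBP 73,600,000.00 ÷ 0.077725 = NOK 946,928,272.76
NOK 946,928,272.76 × 1.0149 = SEK 961,037,504.02
SEK 961,037,504.02 ÷ 0.70015 = ZAR 1,372,616,587.90
ZAR 1,372,616,587.90 × 0.10011 = NZD 137,412,646.61

NZD 137,412,646.61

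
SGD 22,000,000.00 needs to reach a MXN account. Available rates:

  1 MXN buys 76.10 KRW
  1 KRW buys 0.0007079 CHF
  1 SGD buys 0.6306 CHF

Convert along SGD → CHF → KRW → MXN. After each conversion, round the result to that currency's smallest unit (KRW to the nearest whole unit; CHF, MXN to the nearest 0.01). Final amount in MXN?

SGD 22,000,000.00 × 0.6306 = CHF 13,873,200.00
CHF 13,873,200.00 ÷ 0.0007079 = KRW 19,597,683,289
KRW 19,597,683,289 ÷ 76.10 = MXN 257,525,404.59

MXN 257,525,404.59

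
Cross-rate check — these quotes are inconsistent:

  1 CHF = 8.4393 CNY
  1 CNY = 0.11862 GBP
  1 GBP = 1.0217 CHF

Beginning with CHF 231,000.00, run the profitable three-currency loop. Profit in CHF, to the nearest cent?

Profitable loop is CHF → CNY → GBP → CHF:
CHF 231,000.00 × 8.4393 = CNY 1,949,478.30
CNY 1,949,478.30 × 0.11862 = GBP 231,247.12
GBP 231,247.12 × 1.0217 = CHF 236,265.18
Profit = CHF 236,265.18 − CHF 231,000.00

Profit: CHF 5,265.18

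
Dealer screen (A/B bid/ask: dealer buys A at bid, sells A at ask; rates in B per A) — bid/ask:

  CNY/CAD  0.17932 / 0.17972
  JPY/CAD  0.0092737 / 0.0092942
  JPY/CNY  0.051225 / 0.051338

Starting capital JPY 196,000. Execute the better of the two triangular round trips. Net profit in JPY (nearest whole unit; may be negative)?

Net profit: JPY 1,003

Best loop JPY → CAD → CNY → JPY:
JPY 196,000 × 0.0092737 (sell JPY at bid) = CAD 1,817.65
CAD 1,817.65 ÷ 0.17972 (buy CNY at ask) = CNY 10,113.76
CNY 10,113.76 ÷ 0.051338 (buy JPY at ask) = JPY 197,003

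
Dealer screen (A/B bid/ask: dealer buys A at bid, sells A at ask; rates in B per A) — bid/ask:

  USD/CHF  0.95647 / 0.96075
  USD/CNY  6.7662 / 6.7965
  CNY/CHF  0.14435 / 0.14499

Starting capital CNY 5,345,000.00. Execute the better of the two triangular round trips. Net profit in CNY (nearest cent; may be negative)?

Net profit: CNY 88,741.02

Best loop CNY → CHF → USD → CNY:
CNY 5,345,000.00 × 0.14435 (sell CNY at bid) = CHF 771,550.75
CHF 771,550.75 ÷ 0.96075 (buy USD at ask) = USD 803,071.30
USD 803,071.30 × 6.7662 (sell USD at bid) = CNY 5,433,741.02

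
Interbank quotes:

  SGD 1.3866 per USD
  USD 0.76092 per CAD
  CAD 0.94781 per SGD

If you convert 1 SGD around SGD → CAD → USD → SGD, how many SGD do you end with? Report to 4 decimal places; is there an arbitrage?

1.0000 (no arbitrage)

Around SGD → CAD → USD → SGD: 1 × 0.94781 × 0.76092 × 1.3866 = 1.000026
Product ≈ 1 (deviation 0.003%, within rounding noise).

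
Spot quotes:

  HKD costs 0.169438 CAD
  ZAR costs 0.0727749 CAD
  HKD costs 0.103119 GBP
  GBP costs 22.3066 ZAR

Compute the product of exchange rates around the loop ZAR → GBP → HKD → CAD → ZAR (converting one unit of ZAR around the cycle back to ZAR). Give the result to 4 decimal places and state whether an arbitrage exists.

1.0122 (arbitrage exists)

Around ZAR → GBP → HKD → CAD → ZAR: 1 ÷ 22.3066 ÷ 0.103119 × 0.169438 ÷ 0.0727749 = 1.012179
Product > 1; profitable direction is ZAR → GBP → HKD → CAD → ZAR.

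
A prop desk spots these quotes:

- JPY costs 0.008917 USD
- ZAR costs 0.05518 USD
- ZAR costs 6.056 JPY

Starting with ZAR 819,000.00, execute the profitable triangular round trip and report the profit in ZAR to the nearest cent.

Profit: ZAR 17,875.71

Profitable loop is ZAR → USD → JPY → ZAR:
ZAR 819,000.00 × 0.05518 = USD 45,192.42
USD 45,192.42 ÷ 0.008917 = JPY 5,068,119
JPY 5,068,119 ÷ 6.056 = ZAR 836,875.71
Profit = ZAR 836,875.71 − ZAR 819,000.00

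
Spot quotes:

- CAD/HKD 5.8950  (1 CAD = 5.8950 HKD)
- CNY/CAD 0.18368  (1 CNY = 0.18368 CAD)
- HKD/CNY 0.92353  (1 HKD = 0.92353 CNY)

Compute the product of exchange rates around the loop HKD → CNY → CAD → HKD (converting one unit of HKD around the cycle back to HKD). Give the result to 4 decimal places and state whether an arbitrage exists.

Around HKD → CNY → CAD → HKD: 1 × 0.92353 × 0.18368 × 5.8950 = 0.999992
Product ≈ 1 (deviation 0.001%, within rounding noise).

1.0000 (no arbitrage)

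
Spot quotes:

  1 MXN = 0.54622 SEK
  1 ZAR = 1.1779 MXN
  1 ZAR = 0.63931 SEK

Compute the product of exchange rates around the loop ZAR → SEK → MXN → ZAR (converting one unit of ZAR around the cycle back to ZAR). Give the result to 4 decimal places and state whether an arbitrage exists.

0.9937 (arbitrage exists)

Around ZAR → SEK → MXN → ZAR: 1 × 0.63931 ÷ 0.54622 ÷ 1.1779 = 0.993655
Product < 1; profitable direction is ZAR → MXN → SEK → ZAR.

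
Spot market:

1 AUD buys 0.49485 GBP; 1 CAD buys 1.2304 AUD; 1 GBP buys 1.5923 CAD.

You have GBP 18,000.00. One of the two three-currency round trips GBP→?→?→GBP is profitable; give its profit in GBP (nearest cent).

Profit: GBP 566.40

Profitable loop is GBP → AUD → CAD → GBP:
GBP 18,000.00 ÷ 0.49485 = AUD 36,374.66
AUD 36,374.66 ÷ 1.2304 = CAD 29,563.28
CAD 29,563.28 ÷ 1.5923 = GBP 18,566.40
Profit = GBP 18,566.40 − GBP 18,000.00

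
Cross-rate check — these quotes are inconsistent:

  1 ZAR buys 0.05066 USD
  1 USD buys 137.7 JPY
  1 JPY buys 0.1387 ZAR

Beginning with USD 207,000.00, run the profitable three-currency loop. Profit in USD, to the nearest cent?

Profitable loop is USD → ZAR → JPY → USD:
USD 207,000.00 ÷ 0.05066 = ZAR 4,086,063.96
ZAR 4,086,063.96 ÷ 0.1387 = JPY 29,459,726
JPY 29,459,726 ÷ 137.7 = USD 213,941.36
Profit = USD 213,941.36 − USD 207,000.00

Profit: USD 6,941.36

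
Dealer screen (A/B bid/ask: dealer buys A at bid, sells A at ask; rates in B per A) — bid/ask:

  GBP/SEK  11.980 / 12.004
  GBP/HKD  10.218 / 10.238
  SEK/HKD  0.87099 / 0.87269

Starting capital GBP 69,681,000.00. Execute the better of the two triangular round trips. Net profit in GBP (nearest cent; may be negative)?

Best loop GBP → SEK → HKD → GBP:
GBP 69,681,000.00 × 11.980 (sell GBP at bid) = SEK 834,778,380.00
SEK 834,778,380.00 × 0.87099 (sell SEK at bid) = HKD 727,083,621.20
HKD 727,083,621.20 ÷ 10.238 (buy GBP at ask) = GBP 71,018,130.61

Net profit: GBP 1,337,130.61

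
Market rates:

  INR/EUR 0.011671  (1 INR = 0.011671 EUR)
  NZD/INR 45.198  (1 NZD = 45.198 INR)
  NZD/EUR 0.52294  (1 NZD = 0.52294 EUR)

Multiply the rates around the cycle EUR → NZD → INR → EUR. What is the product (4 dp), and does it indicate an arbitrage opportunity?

1.0087 (arbitrage exists)

Around EUR → NZD → INR → EUR: 1 ÷ 0.52294 × 45.198 × 0.011671 = 1.008731
Product > 1; profitable direction is EUR → NZD → INR → EUR.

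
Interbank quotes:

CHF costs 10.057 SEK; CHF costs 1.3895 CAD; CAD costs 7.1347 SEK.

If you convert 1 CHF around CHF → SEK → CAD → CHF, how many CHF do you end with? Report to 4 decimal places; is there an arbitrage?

1.0145 (arbitrage exists)

Around CHF → SEK → CAD → CHF: 1 × 10.057 ÷ 7.1347 ÷ 1.3895 = 1.014458
Product > 1; profitable direction is CHF → SEK → CAD → CHF.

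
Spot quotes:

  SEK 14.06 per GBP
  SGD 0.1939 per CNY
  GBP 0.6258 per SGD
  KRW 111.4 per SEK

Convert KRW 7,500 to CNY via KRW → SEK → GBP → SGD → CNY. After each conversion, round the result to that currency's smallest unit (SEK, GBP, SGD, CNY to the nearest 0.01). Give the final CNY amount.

KRW 7,500 ÷ 111.4 = SEK 67.32
SEK 67.32 ÷ 14.06 = GBP 4.79
GBP 4.79 ÷ 0.6258 = SGD 7.65
SGD 7.65 ÷ 0.1939 = CNY 39.45

CNY 39.45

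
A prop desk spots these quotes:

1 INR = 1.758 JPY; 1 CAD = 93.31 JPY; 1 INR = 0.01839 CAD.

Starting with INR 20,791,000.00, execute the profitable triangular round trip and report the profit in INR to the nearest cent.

Profitable loop is INR → JPY → CAD → INR:
INR 20,791,000.00 × 1.758 = JPY 36,550,578
JPY 36,550,578 ÷ 93.31 = CAD 391,711.26
CAD 391,711.26 ÷ 0.01839 = INR 21,300,231.84
Profit = INR 21,300,231.84 − INR 20,791,000.00

Profit: INR 509,231.84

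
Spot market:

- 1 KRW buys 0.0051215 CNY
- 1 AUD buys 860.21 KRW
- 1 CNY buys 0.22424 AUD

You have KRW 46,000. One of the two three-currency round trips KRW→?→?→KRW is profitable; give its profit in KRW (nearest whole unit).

Profitable loop is KRW → AUD → CNY → KRW:
KRW 46,000 ÷ 860.21 = AUD 53.48
AUD 53.48 ÷ 0.22424 = CNY 238.47
CNY 238.47 ÷ 0.0051215 = KRW 46,563
Profit = KRW 46,563 − KRW 46,000

Profit: KRW 563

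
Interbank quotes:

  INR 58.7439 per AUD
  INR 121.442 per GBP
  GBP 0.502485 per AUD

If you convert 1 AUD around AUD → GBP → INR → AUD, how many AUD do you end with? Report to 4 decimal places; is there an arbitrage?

1.0388 (arbitrage exists)

Around AUD → GBP → INR → AUD: 1 × 0.502485 × 121.442 ÷ 58.7439 = 1.038794
Product > 1; profitable direction is AUD → GBP → INR → AUD.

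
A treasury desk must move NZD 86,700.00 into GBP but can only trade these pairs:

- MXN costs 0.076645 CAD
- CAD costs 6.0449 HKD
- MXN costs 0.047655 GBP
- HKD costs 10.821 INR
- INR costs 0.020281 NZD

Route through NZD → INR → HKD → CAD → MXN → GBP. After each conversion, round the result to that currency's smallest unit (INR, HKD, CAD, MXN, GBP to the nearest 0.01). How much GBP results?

GBP 40,634.78

NZD 86,700.00 ÷ 0.020281 = INR 4,274,937.13
INR 4,274,937.13 ÷ 10.821 = HKD 395,059.34
HKD 395,059.34 ÷ 6.0449 = CAD 65,354.16
CAD 65,354.16 ÷ 0.076645 = MXN 852,686.54
MXN 852,686.54 × 0.047655 = GBP 40,634.78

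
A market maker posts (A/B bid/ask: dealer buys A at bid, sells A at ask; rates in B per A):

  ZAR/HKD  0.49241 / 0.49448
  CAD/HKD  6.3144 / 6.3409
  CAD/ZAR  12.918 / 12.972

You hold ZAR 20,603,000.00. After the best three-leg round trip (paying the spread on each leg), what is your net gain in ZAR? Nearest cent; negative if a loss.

Net profit: ZAR 65,154.66

Best loop ZAR → HKD → CAD → ZAR:
ZAR 20,603,000.00 × 0.49241 (sell ZAR at bid) = HKD 10,145,123.23
HKD 10,145,123.23 ÷ 6.3409 (buy CAD at ask) = CAD 1,599,950.04
CAD 1,599,950.04 × 12.918 (sell CAD at bid) = ZAR 20,668,154.66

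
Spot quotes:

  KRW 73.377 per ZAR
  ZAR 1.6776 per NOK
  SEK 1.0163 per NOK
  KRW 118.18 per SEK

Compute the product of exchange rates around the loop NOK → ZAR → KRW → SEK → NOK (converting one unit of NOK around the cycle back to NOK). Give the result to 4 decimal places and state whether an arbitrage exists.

1.0249 (arbitrage exists)

Around NOK → ZAR → KRW → SEK → NOK: 1 × 1.6776 × 73.377 ÷ 118.18 ÷ 1.0163 = 1.024902
Product > 1; profitable direction is NOK → ZAR → KRW → SEK → NOK.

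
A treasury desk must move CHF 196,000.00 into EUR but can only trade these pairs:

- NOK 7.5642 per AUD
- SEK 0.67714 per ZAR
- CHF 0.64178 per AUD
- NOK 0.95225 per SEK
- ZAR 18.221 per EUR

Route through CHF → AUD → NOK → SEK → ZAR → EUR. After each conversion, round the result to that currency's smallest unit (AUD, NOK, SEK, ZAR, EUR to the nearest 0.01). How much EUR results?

CHF 196,000.00 ÷ 0.64178 = AUD 305,400.60
AUD 305,400.60 × 7.5642 = NOK 2,310,111.22
NOK 2,310,111.22 ÷ 0.95225 = SEK 2,425,950.35
SEK 2,425,950.35 ÷ 0.67714 = ZAR 3,582,642.22
ZAR 3,582,642.22 ÷ 18.221 = EUR 196,621.60

EUR 196,621.60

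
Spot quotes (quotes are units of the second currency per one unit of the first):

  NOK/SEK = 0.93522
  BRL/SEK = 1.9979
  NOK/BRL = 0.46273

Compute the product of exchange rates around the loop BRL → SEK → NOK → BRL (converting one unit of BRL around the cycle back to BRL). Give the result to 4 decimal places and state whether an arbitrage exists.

Around BRL → SEK → NOK → BRL: 1 × 1.9979 ÷ 0.93522 × 0.46273 = 0.988525
Product < 1; profitable direction is BRL → NOK → SEK → BRL.

0.9885 (arbitrage exists)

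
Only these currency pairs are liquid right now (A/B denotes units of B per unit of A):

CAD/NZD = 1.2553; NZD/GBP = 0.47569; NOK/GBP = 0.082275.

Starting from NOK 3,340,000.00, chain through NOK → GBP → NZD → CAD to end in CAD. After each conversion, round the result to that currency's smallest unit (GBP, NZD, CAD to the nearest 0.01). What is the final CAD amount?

CAD 460,195.97

NOK 3,340,000.00 × 0.082275 = GBP 274,798.50
GBP 274,798.50 ÷ 0.47569 = NZD 577,684.00
NZD 577,684.00 ÷ 1.2553 = CAD 460,195.97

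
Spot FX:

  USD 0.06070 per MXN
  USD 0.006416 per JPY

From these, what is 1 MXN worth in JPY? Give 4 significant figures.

MXN/JPY = 9.461

1 MXN × 0.06070 = 0.0607 USD
0.0607 USD ÷ 0.006416 = 9.46072 JPY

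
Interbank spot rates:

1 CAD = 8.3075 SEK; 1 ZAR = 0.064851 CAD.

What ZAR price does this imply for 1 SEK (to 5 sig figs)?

1 SEK ÷ 8.3075 = 0.120373 CAD
0.120373 CAD ÷ 0.064851 = 1.85615 ZAR

SEK/ZAR = 1.8561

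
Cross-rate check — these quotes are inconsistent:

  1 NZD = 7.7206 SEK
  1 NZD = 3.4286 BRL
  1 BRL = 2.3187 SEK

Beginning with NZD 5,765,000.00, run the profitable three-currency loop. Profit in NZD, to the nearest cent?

Profit: NZD 171,215.27

Profitable loop is NZD → BRL → SEK → NZD:
NZD 5,765,000.00 × 3.4286 = BRL 19,765,879.00
BRL 19,765,879.00 × 2.3187 = SEK 45,831,143.64
SEK 45,831,143.64 ÷ 7.7206 = NZD 5,936,215.27
Profit = NZD 5,936,215.27 − NZD 5,765,000.00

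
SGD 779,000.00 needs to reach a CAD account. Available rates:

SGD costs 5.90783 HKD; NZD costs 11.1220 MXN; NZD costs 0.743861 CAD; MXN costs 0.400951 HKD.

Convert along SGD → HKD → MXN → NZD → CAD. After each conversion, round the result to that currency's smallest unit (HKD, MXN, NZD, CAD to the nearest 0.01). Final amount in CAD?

CAD 767,684.99

SGD 779,000.00 × 5.90783 = HKD 4,602,199.57
HKD 4,602,199.57 ÷ 0.400951 = MXN 11,478,209.48
MXN 11,478,209.48 ÷ 11.1220 = NZD 1,032,027.47
NZD 1,032,027.47 × 0.743861 = CAD 767,684.99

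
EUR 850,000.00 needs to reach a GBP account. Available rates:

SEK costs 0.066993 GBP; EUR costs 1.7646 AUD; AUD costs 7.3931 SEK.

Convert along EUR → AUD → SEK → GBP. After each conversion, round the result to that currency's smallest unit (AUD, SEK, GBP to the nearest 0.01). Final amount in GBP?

EUR 850,000.00 × 1.7646 = AUD 1,499,910.00
AUD 1,499,910.00 × 7.3931 = SEK 11,088,984.62
SEK 11,088,984.62 × 0.066993 = GBP 742,884.35

GBP 742,884.35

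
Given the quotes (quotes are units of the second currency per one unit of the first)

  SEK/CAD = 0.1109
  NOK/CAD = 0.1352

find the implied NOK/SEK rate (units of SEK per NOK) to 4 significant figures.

1 NOK × 0.1352 = 0.1352 CAD
0.1352 CAD ÷ 0.1109 = 1.21912 SEK

NOK/SEK = 1.219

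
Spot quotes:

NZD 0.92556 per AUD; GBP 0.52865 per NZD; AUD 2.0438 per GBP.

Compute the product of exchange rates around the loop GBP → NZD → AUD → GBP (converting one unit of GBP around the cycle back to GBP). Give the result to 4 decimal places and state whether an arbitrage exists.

Around GBP → NZD → AUD → GBP: 1 ÷ 0.52865 ÷ 0.92556 ÷ 2.0438 = 0.999974
Product ≈ 1 (deviation 0.003%, within rounding noise).

1.0000 (no arbitrage)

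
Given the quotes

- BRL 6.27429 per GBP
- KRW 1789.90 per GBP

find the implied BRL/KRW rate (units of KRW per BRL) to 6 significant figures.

BRL/KRW = 285.275

1 BRL ÷ 6.27429 = 0.159381 GBP
0.159381 GBP × 1789.90 = 285.275 KRW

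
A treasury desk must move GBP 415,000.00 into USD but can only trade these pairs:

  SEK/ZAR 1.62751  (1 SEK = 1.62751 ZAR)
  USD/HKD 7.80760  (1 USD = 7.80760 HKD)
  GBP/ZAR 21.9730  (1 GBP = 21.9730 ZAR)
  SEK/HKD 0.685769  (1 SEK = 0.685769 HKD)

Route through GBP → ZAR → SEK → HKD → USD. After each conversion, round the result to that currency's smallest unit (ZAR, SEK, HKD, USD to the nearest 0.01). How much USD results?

GBP 415,000.00 × 21.9730 = ZAR 9,118,795.00
ZAR 9,118,795.00 ÷ 1.62751 = SEK 5,602,911.81
SEK 5,602,911.81 × 0.685769 = HKD 3,842,303.23
HKD 3,842,303.23 ÷ 7.80760 = USD 492,123.47

USD 492,123.47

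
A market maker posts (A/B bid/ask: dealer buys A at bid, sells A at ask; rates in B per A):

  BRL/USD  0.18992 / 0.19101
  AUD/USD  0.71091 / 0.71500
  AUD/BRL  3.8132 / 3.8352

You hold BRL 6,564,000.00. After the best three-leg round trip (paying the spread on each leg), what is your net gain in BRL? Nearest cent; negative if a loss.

Best loop BRL → USD → AUD → BRL:
BRL 6,564,000.00 × 0.18992 (sell BRL at bid) = USD 1,246,634.88
USD 1,246,634.88 ÷ 0.71500 (buy AUD at ask) = AUD 1,743,545.29
AUD 1,743,545.29 × 3.8132 (sell AUD at bid) = BRL 6,648,486.89

Net profit: BRL 84,486.89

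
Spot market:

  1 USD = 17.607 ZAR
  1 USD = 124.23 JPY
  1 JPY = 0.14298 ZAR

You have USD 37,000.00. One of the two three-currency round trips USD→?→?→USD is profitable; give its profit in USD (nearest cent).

Profitable loop is USD → JPY → ZAR → USD:
USD 37,000.00 × 124.23 = JPY 4,596,510
JPY 4,596,510 × 0.14298 = ZAR 657,209.00
ZAR 657,209.00 ÷ 17.607 = USD 37,326.57
Profit = USD 37,326.57 − USD 37,000.00

Profit: USD 326.57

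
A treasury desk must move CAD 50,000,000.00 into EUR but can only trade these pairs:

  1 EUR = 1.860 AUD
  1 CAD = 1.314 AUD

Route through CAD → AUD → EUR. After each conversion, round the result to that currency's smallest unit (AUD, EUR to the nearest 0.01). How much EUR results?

EUR 35,322,580.65

CAD 50,000,000.00 × 1.314 = AUD 65,700,000.00
AUD 65,700,000.00 ÷ 1.860 = EUR 35,322,580.65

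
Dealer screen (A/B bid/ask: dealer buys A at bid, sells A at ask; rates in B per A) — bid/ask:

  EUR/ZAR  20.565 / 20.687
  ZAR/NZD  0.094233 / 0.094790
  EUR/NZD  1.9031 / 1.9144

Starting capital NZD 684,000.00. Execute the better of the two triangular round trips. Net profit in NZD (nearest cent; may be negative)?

Best loop NZD → EUR → ZAR → NZD:
NZD 684,000.00 ÷ 1.9144 (buy EUR at ask) = EUR 357,292.10
EUR 357,292.10 × 20.565 (sell EUR at bid) = ZAR 7,347,712.08
ZAR 7,347,712.08 × 0.094233 (sell ZAR at bid) = NZD 692,396.95

Net profit: NZD 8,396.95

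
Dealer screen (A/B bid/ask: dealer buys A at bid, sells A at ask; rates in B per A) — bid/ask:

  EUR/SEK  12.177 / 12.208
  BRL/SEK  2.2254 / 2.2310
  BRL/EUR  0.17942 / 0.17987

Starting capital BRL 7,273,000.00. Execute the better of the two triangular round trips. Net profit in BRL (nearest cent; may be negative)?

Net profit: BRL 97,864.30

Best loop BRL → SEK → EUR → BRL:
BRL 7,273,000.00 × 2.2254 (sell BRL at bid) = SEK 16,185,334.20
SEK 16,185,334.20 ÷ 12.208 (buy EUR at ask) = EUR 1,325,797.36
EUR 1,325,797.36 ÷ 0.17987 (buy BRL at ask) = BRL 7,370,864.30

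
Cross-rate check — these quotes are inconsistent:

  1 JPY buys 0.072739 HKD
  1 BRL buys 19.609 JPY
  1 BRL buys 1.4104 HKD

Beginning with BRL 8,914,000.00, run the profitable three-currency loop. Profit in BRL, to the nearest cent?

Profit: BRL 100,737.88

Profitable loop is BRL → JPY → HKD → BRL:
BRL 8,914,000.00 × 19.609 = JPY 174,794,626
JPY 174,794,626 × 0.072739 = HKD 12,714,386.30
HKD 12,714,386.30 ÷ 1.4104 = BRL 9,014,737.88
Profit = BRL 9,014,737.88 − BRL 8,914,000.00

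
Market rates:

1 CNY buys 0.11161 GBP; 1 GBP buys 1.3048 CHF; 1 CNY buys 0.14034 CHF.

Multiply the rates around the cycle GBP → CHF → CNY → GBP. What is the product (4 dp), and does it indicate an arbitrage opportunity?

Around GBP → CHF → CNY → GBP: 1 × 1.3048 ÷ 0.14034 × 0.11161 = 1.037685
Product > 1; profitable direction is GBP → CHF → CNY → GBP.

1.0377 (arbitrage exists)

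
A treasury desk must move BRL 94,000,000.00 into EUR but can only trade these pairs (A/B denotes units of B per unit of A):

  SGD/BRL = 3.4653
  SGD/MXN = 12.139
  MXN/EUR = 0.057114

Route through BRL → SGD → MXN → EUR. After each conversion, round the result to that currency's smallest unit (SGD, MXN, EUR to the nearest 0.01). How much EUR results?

BRL 94,000,000.00 ÷ 3.4653 = SGD 27,126,078.55
SGD 27,126,078.55 × 12.139 = MXN 329,283,467.52
MXN 329,283,467.52 × 0.057114 = EUR 18,806,695.96

EUR 18,806,695.96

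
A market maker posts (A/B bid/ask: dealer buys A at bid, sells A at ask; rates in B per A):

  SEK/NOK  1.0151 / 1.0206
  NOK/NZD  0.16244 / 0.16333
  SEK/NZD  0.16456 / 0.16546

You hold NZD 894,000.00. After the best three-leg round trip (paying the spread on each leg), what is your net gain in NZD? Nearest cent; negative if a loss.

Net result: NZD -3,064.41 (no profitable arbitrage after spreads)

Best loop NZD → SEK → NOK → NZD:
NZD 894,000.00 ÷ 0.16546 (buy SEK at ask) = SEK 5,403,118.58
SEK 5,403,118.58 × 1.0151 (sell SEK at bid) = NOK 5,484,705.67
NOK 5,484,705.67 × 0.16244 (sell NOK at bid) = NZD 890,935.59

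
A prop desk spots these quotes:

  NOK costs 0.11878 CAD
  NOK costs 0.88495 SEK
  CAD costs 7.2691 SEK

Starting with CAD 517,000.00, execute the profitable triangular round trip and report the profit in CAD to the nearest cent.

Profitable loop is CAD → NOK → SEK → CAD:
CAD 517,000.00 ÷ 0.11878 = NOK 4,352,584.61
NOK 4,352,584.61 × 0.88495 = SEK 3,851,819.75
SEK 3,851,819.75 ÷ 7.2691 = CAD 529,889.50
Profit = CAD 529,889.50 − CAD 517,000.00

Profit: CAD 12,889.50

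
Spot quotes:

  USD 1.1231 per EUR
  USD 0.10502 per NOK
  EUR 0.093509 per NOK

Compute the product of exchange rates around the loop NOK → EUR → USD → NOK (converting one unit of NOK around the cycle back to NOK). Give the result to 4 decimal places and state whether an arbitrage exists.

1.0000 (no arbitrage)

Around NOK → EUR → USD → NOK: 1 × 0.093509 × 1.1231 ÷ 0.10502 = 1.000000
Product ≈ 1 (deviation 0.000%, within rounding noise).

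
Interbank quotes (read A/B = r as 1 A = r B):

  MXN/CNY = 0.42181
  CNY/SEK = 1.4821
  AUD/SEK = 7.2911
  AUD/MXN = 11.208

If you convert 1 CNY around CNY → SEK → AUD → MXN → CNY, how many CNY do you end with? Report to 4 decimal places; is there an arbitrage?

0.9610 (arbitrage exists)

Around CNY → SEK → AUD → MXN → CNY: 1 × 1.4821 ÷ 7.2911 × 11.208 × 0.42181 = 0.961013
Product < 1; profitable direction is CNY → MXN → AUD → SEK → CNY.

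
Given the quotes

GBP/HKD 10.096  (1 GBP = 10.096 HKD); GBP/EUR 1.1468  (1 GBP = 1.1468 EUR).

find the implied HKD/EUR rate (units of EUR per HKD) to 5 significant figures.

HKD/EUR = 0.11359

1 HKD ÷ 10.096 = 0.0990491 GBP
0.0990491 GBP × 1.1468 = 0.11359 EUR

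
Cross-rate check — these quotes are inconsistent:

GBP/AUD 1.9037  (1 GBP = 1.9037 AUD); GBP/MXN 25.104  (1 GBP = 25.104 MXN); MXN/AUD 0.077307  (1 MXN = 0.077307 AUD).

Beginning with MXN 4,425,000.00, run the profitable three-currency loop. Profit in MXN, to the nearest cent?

Profitable loop is MXN → AUD → GBP → MXN:
MXN 4,425,000.00 × 0.077307 = AUD 342,083.47
AUD 342,083.47 ÷ 1.9037 = GBP 179,694.00
GBP 179,694.00 × 25.104 = MXN 4,511,038.27
Profit = MXN 4,511,038.27 − MXN 4,425,000.00

Profit: MXN 86,038.27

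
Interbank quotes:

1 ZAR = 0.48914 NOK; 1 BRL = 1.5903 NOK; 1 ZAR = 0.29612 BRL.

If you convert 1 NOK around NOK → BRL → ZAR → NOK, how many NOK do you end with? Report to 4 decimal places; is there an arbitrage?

Around NOK → BRL → ZAR → NOK: 1 ÷ 1.5903 ÷ 0.29612 × 0.48914 = 1.038691
Product > 1; profitable direction is NOK → BRL → ZAR → NOK.

1.0387 (arbitrage exists)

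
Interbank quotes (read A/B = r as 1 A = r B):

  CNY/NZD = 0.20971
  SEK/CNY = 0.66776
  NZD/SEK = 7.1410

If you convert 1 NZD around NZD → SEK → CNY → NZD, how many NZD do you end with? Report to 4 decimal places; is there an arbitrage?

Around NZD → SEK → CNY → NZD: 1 × 7.1410 × 0.66776 × 0.20971 = 0.999997
Product ≈ 1 (deviation 0.000%, within rounding noise).

1.0000 (no arbitrage)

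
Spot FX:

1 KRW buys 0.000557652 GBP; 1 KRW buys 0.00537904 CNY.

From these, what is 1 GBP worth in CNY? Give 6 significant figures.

1 GBP ÷ 0.000557652 = 1793.23 KRW
1793.23 KRW × 0.00537904 = 9.64587 CNY

GBP/CNY = 9.64587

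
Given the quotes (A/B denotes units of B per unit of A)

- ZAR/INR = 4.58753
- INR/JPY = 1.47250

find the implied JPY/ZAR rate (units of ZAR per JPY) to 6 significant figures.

1 JPY ÷ 1.47250 = 0.679117 INR
0.679117 INR ÷ 4.58753 = 0.148035 ZAR

JPY/ZAR = 0.148035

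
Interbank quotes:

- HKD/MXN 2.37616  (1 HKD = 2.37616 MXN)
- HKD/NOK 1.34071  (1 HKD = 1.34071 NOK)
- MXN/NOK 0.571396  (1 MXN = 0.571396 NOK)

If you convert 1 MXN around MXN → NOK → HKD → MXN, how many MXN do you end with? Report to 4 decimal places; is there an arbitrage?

1.0127 (arbitrage exists)

Around MXN → NOK → HKD → MXN: 1 × 0.571396 ÷ 1.34071 × 2.37616 = 1.012694
Product > 1; profitable direction is MXN → NOK → HKD → MXN.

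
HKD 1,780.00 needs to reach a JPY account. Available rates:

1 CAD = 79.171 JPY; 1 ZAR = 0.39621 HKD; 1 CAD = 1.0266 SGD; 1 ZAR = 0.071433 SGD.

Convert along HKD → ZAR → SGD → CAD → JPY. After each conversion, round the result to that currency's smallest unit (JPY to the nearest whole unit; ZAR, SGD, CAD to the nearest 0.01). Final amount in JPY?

JPY 24,749

HKD 1,780.00 ÷ 0.39621 = ZAR 4,492.57
ZAR 4,492.57 × 0.071433 = SGD 320.92
SGD 320.92 ÷ 1.0266 = CAD 312.60
CAD 312.60 × 79.171 = JPY 24,749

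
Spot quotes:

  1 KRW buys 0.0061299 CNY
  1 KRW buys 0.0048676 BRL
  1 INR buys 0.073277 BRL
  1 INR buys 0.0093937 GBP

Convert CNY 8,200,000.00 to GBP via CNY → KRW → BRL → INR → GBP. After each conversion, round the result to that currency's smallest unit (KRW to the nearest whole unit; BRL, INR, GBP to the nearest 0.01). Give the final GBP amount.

CNY 8,200,000.00 ÷ 0.0061299 = KRW 1,337,705,346
KRW 1,337,705,346 × 0.0048676 = BRL 6,511,414.54
BRL 6,511,414.54 ÷ 0.073277 = INR 88,860,277.30
INR 88,860,277.30 × 0.0093937 = GBP 834,726.79

GBP 834,726.79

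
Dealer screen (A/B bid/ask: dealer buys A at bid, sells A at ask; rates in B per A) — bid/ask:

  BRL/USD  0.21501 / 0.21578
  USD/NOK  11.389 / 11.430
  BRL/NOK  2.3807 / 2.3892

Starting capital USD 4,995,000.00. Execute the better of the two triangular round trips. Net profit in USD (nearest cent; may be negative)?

Net profit: USD 124,496.36

Best loop USD → NOK → BRL → USD:
USD 4,995,000.00 × 11.389 (sell USD at bid) = NOK 56,888,055.00
NOK 56,888,055.00 ÷ 2.3892 (buy BRL at ask) = BRL 23,810,503.52
BRL 23,810,503.52 × 0.21501 (sell BRL at bid) = USD 5,119,496.36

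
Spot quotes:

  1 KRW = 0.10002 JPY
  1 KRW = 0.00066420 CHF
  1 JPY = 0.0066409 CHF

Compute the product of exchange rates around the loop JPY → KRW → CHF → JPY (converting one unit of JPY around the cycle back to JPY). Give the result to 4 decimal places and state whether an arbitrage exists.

1.0000 (no arbitrage)

Around JPY → KRW → CHF → JPY: 1 ÷ 0.10002 × 0.00066420 ÷ 0.0066409 = 0.999966
Product ≈ 1 (deviation 0.003%, within rounding noise).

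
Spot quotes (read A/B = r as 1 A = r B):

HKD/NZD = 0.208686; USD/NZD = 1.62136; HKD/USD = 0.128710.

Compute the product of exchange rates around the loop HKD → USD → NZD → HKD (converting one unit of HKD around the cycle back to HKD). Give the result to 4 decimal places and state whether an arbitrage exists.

Around HKD → USD → NZD → HKD: 1 × 0.128710 × 1.62136 ÷ 0.208686 = 0.999996
Product ≈ 1 (deviation 0.000%, within rounding noise).

1.0000 (no arbitrage)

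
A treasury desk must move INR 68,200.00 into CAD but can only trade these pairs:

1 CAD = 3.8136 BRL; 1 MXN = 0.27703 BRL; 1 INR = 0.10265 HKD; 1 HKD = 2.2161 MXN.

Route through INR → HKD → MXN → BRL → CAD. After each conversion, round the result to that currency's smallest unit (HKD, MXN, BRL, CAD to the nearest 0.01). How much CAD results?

INR 68,200.00 × 0.10265 = HKD 7,000.73
HKD 7,000.73 × 2.2161 = MXN 15,514.32
MXN 15,514.32 × 0.27703 = BRL 4,297.93
BRL 4,297.93 ÷ 3.8136 = CAD 1,127.00

CAD 1,127.00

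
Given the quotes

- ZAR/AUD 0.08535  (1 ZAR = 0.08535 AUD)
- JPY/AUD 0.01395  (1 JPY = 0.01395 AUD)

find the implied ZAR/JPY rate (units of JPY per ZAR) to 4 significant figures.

1 ZAR × 0.08535 = 0.08535 AUD
0.08535 AUD ÷ 0.01395 = 6.11828 JPY

ZAR/JPY = 6.118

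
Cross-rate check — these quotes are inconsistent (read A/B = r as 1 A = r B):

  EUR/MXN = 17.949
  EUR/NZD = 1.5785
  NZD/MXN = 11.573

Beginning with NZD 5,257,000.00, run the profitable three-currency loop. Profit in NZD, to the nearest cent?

Profit: NZD 93,424.73

Profitable loop is NZD → MXN → EUR → NZD:
NZD 5,257,000.00 × 11.573 = MXN 60,839,261.00
MXN 60,839,261.00 ÷ 17.949 = EUR 3,389,562.71
EUR 3,389,562.71 × 1.5785 = NZD 5,350,424.73
Profit = NZD 5,350,424.73 − NZD 5,257,000.00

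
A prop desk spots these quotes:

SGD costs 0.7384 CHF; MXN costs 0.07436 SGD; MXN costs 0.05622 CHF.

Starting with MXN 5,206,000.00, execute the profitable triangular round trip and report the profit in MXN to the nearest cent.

Profitable loop is MXN → CHF → SGD → MXN:
MXN 5,206,000.00 × 0.05622 = CHF 292,681.32
CHF 292,681.32 ÷ 0.7384 = SGD 396,372.32
SGD 396,372.32 ÷ 0.07436 = MXN 5,330,450.76
Profit = MXN 5,330,450.76 − MXN 5,206,000.00

Profit: MXN 124,450.76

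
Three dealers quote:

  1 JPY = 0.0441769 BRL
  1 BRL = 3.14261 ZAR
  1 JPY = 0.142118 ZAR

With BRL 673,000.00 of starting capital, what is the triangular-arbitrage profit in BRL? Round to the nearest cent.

Profit: BRL 15,935.28

Profitable loop is BRL → JPY → ZAR → BRL:
BRL 673,000.00 ÷ 0.0441769 = JPY 15,234,206
JPY 15,234,206 × 0.142118 = ZAR 2,165,054.90
ZAR 2,165,054.90 ÷ 3.14261 = BRL 688,935.28
Profit = BRL 688,935.28 − BRL 673,000.00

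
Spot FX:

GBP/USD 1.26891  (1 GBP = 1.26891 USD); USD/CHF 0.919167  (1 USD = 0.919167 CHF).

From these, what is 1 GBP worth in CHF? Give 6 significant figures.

1 GBP × 1.26891 = 1.26891 USD
1.26891 USD × 0.919167 = 1.16634 CHF

GBP/CHF = 1.16634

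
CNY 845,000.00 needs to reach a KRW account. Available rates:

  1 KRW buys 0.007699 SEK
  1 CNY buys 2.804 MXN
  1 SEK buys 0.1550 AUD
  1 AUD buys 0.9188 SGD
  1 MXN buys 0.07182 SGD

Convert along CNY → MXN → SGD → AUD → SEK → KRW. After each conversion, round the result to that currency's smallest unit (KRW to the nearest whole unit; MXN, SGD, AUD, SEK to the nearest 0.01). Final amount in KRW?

CNY 845,000.00 × 2.804 = MXN 2,369,380.00
MXN 2,369,380.00 × 0.07182 = SGD 170,168.87
SGD 170,168.87 ÷ 0.9188 = AUD 185,207.74
AUD 185,207.74 ÷ 0.1550 = SEK 1,194,888.65
SEK 1,194,888.65 ÷ 0.007699 = KRW 155,200,500

KRW 155,200,500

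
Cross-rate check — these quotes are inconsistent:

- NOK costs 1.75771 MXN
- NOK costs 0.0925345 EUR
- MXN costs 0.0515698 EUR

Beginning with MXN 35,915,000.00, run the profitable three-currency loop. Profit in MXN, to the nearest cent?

Profitable loop is MXN → NOK → EUR → MXN:
MXN 35,915,000.00 ÷ 1.75771 = NOK 20,432,835.91
NOK 20,432,835.91 × 0.0925345 = EUR 1,890,742.25
EUR 1,890,742.25 ÷ 0.0515698 = MXN 36,663,749.99
Profit = MXN 36,663,749.99 − MXN 35,915,000.00

Profit: MXN 748,749.99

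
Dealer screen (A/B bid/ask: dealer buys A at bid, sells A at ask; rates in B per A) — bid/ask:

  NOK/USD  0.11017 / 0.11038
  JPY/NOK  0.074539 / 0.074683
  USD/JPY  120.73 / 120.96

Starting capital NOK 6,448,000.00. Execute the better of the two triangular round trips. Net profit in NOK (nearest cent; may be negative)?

Net profit: NOK 18,527.16

Best loop NOK → JPY → USD → NOK:
NOK 6,448,000.00 ÷ 0.074683 (buy JPY at ask) = JPY 86,338,256
JPY 86,338,256 ÷ 120.96 (buy USD at ask) = USD 713,775.27
USD 713,775.27 ÷ 0.11038 (buy NOK at ask) = NOK 6,466,527.16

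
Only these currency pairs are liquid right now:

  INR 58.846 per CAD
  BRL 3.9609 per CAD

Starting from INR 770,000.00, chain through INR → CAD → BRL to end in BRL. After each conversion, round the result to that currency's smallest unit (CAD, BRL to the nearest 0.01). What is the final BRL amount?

INR 770,000.00 ÷ 58.846 = CAD 13,085.00
CAD 13,085.00 × 3.9609 = BRL 51,828.38

BRL 51,828.38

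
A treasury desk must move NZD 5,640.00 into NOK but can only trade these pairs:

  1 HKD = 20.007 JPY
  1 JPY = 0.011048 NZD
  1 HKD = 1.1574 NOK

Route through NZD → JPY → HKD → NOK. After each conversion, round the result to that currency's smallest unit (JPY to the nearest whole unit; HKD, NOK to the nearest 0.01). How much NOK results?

NZD 5,640.00 ÷ 0.011048 = JPY 510,500
JPY 510,500 ÷ 20.007 = HKD 25,516.07
HKD 25,516.07 × 1.1574 = NOK 29,532.30

NOK 29,532.30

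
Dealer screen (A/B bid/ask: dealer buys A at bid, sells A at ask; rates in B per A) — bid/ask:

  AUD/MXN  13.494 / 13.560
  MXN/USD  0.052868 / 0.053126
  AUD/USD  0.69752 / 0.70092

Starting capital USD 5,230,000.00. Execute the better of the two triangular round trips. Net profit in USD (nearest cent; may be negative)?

Best loop USD → AUD → MXN → USD:
USD 5,230,000.00 ÷ 0.70092 (buy AUD at ask) = AUD 7,461,621.87
AUD 7,461,621.87 × 13.494 (sell AUD at bid) = MXN 100,687,125.49
MXN 100,687,125.49 × 0.052868 (sell MXN at bid) = USD 5,323,126.95

Net profit: USD 93,126.95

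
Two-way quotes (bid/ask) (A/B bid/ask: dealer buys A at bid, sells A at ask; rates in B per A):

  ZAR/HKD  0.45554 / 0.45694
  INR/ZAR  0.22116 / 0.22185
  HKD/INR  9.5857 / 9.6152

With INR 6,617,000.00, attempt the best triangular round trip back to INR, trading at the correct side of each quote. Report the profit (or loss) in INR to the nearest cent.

Net profit: INR 171,662.25

Best loop INR → HKD → ZAR → INR:
INR 6,617,000.00 ÷ 9.6152 (buy HKD at ask) = HKD 688,181.21
HKD 688,181.21 ÷ 0.45694 (buy ZAR at ask) = ZAR 1,506,064.72
ZAR 1,506,064.72 ÷ 0.22185 (buy INR at ask) = INR 6,788,662.25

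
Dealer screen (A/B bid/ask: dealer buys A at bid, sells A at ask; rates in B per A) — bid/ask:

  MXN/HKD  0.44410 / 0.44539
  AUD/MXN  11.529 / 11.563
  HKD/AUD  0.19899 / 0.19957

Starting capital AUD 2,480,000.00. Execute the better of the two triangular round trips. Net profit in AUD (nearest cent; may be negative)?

Net profit: AUD 46,709.69

Best loop AUD → MXN → HKD → AUD:
AUD 2,480,000.00 × 11.529 (sell AUD at bid) = MXN 28,591,920.00
MXN 28,591,920.00 × 0.44410 (sell MXN at bid) = HKD 12,697,671.67
HKD 12,697,671.67 × 0.19899 (sell HKD at bid) = AUD 2,526,709.69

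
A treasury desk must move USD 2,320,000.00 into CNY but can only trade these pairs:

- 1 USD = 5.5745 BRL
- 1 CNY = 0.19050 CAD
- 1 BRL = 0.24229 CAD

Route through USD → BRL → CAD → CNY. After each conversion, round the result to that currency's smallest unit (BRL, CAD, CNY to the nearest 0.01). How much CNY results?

USD 2,320,000.00 × 5.5745 = BRL 12,932,840.00
BRL 12,932,840.00 × 0.24229 = CAD 3,133,497.80
CAD 3,133,497.80 ÷ 0.19050 = CNY 16,448,807.35

CNY 16,448,807.35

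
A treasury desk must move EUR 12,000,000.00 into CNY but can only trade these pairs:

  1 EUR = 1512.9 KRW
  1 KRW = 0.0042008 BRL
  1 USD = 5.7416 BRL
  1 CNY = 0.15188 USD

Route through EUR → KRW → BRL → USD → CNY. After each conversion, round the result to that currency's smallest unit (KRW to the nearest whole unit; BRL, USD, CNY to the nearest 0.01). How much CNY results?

CNY 87,456,069.00

EUR 12,000,000.00 × 1512.9 = KRW 18,154,800,000
KRW 18,154,800,000 × 0.0042008 = BRL 76,264,683.84
BRL 76,264,683.84 ÷ 5.7416 = USD 13,282,827.76
USD 13,282,827.76 ÷ 0.15188 = CNY 87,456,069.00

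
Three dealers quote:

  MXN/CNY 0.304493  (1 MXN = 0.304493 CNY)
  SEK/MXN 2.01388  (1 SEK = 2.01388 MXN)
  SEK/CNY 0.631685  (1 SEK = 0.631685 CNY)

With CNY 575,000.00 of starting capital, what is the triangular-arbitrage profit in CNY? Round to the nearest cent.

Profit: CNY 17,321.51

Profitable loop is CNY → MXN → SEK → CNY:
CNY 575,000.00 ÷ 0.304493 = MXN 1,888,384.95
MXN 1,888,384.95 ÷ 2.01388 = SEK 937,684.94
SEK 937,684.94 × 0.631685 = CNY 592,321.51
Profit = CNY 592,321.51 − CNY 575,000.00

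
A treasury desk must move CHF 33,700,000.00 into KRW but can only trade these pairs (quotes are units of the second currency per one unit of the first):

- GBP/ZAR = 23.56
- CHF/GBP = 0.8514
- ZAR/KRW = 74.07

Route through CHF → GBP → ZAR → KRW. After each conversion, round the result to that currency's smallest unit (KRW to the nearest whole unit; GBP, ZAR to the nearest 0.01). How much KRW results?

KRW 50,070,413,442

CHF 33,700,000.00 × 0.8514 = GBP 28,692,180.00
GBP 28,692,180.00 × 23.56 = ZAR 675,987,760.80
ZAR 675,987,760.80 × 74.07 = KRW 50,070,413,442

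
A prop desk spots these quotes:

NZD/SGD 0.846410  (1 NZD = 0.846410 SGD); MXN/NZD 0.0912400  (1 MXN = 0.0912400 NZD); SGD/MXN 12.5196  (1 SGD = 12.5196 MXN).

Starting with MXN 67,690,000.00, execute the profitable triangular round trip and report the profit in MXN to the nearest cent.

Profit: MXN 2,321,276.86

Profitable loop is MXN → SGD → NZD → MXN:
MXN 67,690,000.00 ÷ 12.5196 = SGD 5,406,722.26
SGD 5,406,722.26 ÷ 0.846410 = NZD 6,387,828.90
NZD 6,387,828.90 ÷ 0.0912400 = MXN 70,011,276.86
Profit = MXN 70,011,276.86 − MXN 67,690,000.00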